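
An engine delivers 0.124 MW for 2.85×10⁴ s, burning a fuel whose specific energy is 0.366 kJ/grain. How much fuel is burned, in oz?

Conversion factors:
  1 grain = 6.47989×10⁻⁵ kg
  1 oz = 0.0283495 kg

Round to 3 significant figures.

2.21×10⁴ oz

0.124 MW → 124000 W
E = P × t = 124000 × 28500 = 3.534×10⁹ J
0.366 kJ/grain → 5.64824×10⁶ J/kg
m = E / e_s = 3.534×10⁹ / 5.64824×10⁶ = 625.682 kg
In oz: 625.682 / 0.0283495 = 22070.3 oz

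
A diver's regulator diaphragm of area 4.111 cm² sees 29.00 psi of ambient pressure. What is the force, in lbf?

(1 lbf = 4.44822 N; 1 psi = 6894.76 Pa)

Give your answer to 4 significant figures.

18.48 lbf

29.00 psi × 6894.76 → 199948 Pa
4.111 cm² × 0.0001 → 4.111×10⁻⁴ m²
F = P × A = 199948 Pa × 4.111×10⁻⁴ m² = 82.1986 N
82.1986 N ÷ (4.44822 N/lbf) = 18.479 lbf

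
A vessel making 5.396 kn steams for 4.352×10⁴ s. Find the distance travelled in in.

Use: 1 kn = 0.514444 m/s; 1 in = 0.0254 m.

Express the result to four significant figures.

4.756×10⁶ in

5.396 kn × 0.514444 → 2.77594 m/s
d = v × t = 2.77594 m/s × 43520 s = 120809 m
120809 m ÷ (0.0254 m/in) = 4.75626×10⁶ in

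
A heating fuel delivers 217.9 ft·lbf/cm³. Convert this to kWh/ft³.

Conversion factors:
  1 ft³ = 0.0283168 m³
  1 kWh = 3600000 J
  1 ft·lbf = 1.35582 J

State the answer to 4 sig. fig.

217.9 ft·lbf/cm³ × 1.35582 J/ft·lbf ÷ 10⁻⁶ m³/cm³ = 2.95433×10⁸ J/m³
2.95433×10⁸ J/m³ ÷ 3600000 J/kWh × 0.0283168 m³/ft³ = 2.32381 kWh/ft³

2.324 kWh/ft³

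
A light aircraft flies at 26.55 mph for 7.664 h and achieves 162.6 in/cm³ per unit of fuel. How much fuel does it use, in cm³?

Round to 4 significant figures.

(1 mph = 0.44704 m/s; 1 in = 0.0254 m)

7.929×10⁴ cm³

26.55 mph → 11.8689 m/s
7.664 h → 27590.4 s
d = v × t = 11.8689 × 27590.4 = 327468 m
162.6 in/cm³ → 4.13004×10⁶ m/m³
V = d / (distance per unit fuel) = 327468 / 4.13004×10⁶ = 0.0792893 m³
In cm³: 0.0792893 / 10⁻⁶ = 79289.3 cm³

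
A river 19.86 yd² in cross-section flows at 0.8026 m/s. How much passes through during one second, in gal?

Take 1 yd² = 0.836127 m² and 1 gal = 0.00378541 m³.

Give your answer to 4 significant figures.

3521 gal

19.86 yd² × 0.836127 = 16.6055 m²
V = v × A × t = 0.8026 m/s × 16.6055 m² × 1 s = 13.3276 m³
13.3276 m³ ÷ (0.00378541 m³/gal) = 3520.78 gal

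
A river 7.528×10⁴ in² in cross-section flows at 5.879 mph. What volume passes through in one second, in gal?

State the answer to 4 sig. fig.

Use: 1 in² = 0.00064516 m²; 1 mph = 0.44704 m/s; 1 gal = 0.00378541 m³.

3.372×10⁴ gal

5.879 mph × 0.44704 = 2.62815 m/s
7.528×10⁴ in² × 0.00064516 = 48.5676 m²
V = v × A × t = 2.62815 m/s × 48.5676 m² × 1 s = 127.643 m³
127.643 m³ ÷ (0.00378541 m³/gal) = 33719.7 gal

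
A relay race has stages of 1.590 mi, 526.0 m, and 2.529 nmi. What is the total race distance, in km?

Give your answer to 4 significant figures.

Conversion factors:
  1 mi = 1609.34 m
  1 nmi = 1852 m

7.769 km

1.590 mi × 1609.34 = 2558.85 m
526.0 m (already m)
2.529 nmi × 1852 = 4683.71 m
Total: 2558.85 + 526 + 4683.71 = 7768.56 m
In km: 7768.56 / 1000 = 7.76856 km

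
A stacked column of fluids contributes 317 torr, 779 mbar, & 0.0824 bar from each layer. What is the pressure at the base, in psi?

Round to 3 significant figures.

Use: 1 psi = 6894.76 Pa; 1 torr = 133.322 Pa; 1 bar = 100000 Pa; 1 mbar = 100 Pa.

18.6 psi

317 torr × 133.322 → 42263.1 Pa
779 mbar × 100 → 77900 Pa
0.0824 bar × 100000 → 8240 Pa
Total: 42263.1 + 77900 + 8240 = 128403 Pa
In psi: 128403 / 6894.76 = 18.6233 psi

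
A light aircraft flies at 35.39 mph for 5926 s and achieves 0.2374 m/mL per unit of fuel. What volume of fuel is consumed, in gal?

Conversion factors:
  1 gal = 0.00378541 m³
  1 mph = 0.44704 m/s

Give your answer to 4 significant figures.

104.3 gal

35.39 mph → 15.8207 m/s
d = v × t = 15.8207 × 5926 = 93753.5 m
0.2374 m/mL → 237400 m/m³
V = d / (distance per unit fuel) = 93753.5 / 237400 = 0.394918 m³
In gal: 0.394918 / 0.00378541 = 104.326 gal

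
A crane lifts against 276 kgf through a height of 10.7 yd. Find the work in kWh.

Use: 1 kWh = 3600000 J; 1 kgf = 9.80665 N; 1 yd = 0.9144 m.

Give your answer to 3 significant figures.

0.00736 kWh

276 kgf × 9.80665 → 2706.64 N
10.7 yd × 0.9144 → 9.78408 m
W = F × d = 2706.64 N × 9.78408 m = 26482 J
26482 J ÷ (3600000 J/kWh) = 0.00735611 kWh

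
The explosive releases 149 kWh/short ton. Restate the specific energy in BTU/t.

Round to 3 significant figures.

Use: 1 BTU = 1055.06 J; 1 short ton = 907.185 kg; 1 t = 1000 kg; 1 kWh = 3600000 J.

5.60×10⁵ BTU/t

149 kWh/short ton × 3600000 J/kWh ÷ 907.185 kg/short ton = 591280 J/kg
591280 J/kg ÷ 1055.06 J/BTU × 1000 kg/t = 560423 BTU/t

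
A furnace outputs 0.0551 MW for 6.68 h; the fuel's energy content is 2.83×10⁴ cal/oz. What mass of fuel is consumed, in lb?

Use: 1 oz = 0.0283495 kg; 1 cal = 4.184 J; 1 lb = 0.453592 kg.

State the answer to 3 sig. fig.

0.0551 MW → 55100 W
6.68 h → 24048 s
E = P × t = 55100 × 24048 = 1.32504×10⁹ J
2.83×10⁴ cal/oz → 4.17669×10⁶ J/kg
m = E / e_s = 1.32504×10⁹ / 4.17669×10⁶ = 317.246 kg
In lb: 317.246 / 0.453592 = 699.408 lb

699 lb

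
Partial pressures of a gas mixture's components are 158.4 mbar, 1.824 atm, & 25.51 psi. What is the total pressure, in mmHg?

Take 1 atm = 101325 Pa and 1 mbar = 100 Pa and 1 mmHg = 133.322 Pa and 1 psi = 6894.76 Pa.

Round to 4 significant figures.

158.4 mbar × 100 = 15840 Pa
1.824 atm × 101325 = 184817 Pa
25.51 psi × 6894.76 = 175885 Pa
Combined: 15840 + 184817 + 175885 = 376542 Pa
In mmHg: 376542 / 133.322 = 2824.31 mmHg

2824 mmHg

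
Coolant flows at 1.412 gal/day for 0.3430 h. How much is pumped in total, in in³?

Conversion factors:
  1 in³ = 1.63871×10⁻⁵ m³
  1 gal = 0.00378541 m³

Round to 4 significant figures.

4.662 in³

1.412 gal/day → 6.18634×10⁻⁸ m³/s
0.3430 h → 1234.8 s
V = Q × t = 6.18634×10⁻⁸ × 1234.8 = 7.63889×10⁻⁵ m³
In in³: 7.63889×10⁻⁵ / 1.63871×10⁻⁵ = 4.66153 in³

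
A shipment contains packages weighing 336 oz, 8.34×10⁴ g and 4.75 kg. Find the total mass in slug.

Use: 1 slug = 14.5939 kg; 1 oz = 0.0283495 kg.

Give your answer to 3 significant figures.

336 oz × 0.0283495 = 9.52543 kg
8.34×10⁴ g × 0.001 = 83.4 kg
4.75 kg (already kg)
Combined: 9.52543 + 83.4 + 4.75 = 97.6754 kg
In slug: 97.6754 / 14.5939 = 6.69289 slug

6.69 slug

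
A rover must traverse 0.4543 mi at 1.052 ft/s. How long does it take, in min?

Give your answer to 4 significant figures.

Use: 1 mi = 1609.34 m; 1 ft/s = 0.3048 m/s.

38.00 min

0.4543 mi × 1609.34 → 731.123 m
1.052 ft/s × 0.3048 → 0.32065 m/s
t = d / v = 731.123 m / 0.32065 m/s = 2280.13 s
2280.13 s ÷ (60 s/min) = 38.0022 min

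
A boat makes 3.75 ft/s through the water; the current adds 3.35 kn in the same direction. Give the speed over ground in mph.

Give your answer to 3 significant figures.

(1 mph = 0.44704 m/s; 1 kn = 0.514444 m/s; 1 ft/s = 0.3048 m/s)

3.75 ft/s × 0.3048 → 1.143 m/s
3.35 kn × 0.514444 → 1.72339 m/s
Total: 1.143 + 1.72339 = 2.86639 m/s
In mph: 2.86639 / 0.44704 = 6.41193 mph

6.41 mph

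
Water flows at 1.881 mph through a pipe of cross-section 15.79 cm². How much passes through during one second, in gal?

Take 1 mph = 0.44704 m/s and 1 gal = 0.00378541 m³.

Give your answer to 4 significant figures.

1.881 mph × 0.44704 → 0.840882 m/s
15.79 cm² × 0.0001 → 0.001579 m²
V = v × A × t = 0.840882 m/s × 0.001579 m² × 1 s = 0.00132775 m³
0.00132775 m³ ÷ (0.00378541 m³/gal) = 0.350755 gal

0.3508 gal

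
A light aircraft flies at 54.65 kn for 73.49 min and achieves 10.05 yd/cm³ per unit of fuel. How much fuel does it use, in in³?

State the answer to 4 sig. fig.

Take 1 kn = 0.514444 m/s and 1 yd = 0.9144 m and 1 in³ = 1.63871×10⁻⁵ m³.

54.65 kn → 28.1144 m/s
73.49 min → 4409.4 s
d = v × t = 28.1144 × 4409.4 = 123968 m
10.05 yd/cm³ → 9.18972×10⁶ m/m³
V = d / (distance per unit fuel) = 123968 / 9.18972×10⁶ = 0.0134899 m³
In in³: 0.0134899 / 1.63871×10⁻⁵ = 823.202 in³

823.2 in³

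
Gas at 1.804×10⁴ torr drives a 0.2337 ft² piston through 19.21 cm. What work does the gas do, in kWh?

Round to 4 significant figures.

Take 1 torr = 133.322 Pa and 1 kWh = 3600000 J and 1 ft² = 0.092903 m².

0.002786 kWh

1.804×10⁴ torr → 2.40513×10⁶ Pa
0.2337 ft² → 0.0217114 m²
F = P × A = 2.40513×10⁶ × 0.0217114 = 52218.7 N
19.21 cm → 0.1921 m
W = F × d = 52218.7 × 0.1921 = 10031.2 J
In kWh: 10031.2 / 3600000 = 0.00278644 kWh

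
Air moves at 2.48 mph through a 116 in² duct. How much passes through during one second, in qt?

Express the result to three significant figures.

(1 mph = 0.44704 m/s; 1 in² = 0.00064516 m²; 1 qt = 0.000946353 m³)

2.48 mph × 0.44704 = 1.10866 m/s
116 in² × 0.00064516 = 0.0748386 m²
V = v × A × t = 1.10866 m/s × 0.0748386 m² × 1 s = 0.0829706 m³
0.0829706 m³ ÷ (0.000946353 m³/qt) = 87.674 qt

87.7 qt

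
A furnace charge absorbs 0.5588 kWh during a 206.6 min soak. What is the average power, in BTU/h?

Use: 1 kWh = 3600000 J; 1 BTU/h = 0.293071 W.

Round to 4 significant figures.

0.5588 kWh × 3600000 → 2.01168×10⁶ J
206.6 min × 60 → 12396 s
P = E / t = 2.01168×10⁶ J / 12396 s = 162.285 W
162.285 W ÷ (0.293071 W/BTU/h) = 553.74 BTU/h

553.7 BTU/h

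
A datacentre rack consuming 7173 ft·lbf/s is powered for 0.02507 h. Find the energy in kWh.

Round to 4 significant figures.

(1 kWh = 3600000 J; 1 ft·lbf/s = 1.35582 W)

7173 ft·lbf/s × 1.35582 = 9725.3 W
0.02507 h × 3600 = 90.252 s
E = P × t = 9725.3 W × 90.252 s = 877728 J
877728 J ÷ (3600000 J/kWh) = 0.243813 kWh

0.2438 kWh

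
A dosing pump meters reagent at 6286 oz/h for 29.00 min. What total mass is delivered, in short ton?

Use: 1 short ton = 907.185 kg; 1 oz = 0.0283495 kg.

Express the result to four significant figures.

0.09494 short ton

6286 oz/h → 0.0495014 kg/s
29.00 min → 1740 s
m = ṁ × t = 0.0495014 × 1740 = 86.1324 kg
In short ton: 86.1324 / 907.185 = 0.0949447 short ton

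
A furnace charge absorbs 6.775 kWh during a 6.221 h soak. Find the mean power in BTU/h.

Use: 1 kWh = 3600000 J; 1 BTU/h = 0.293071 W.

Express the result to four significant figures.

3716 BTU/h

6.775 kWh × 3600000 → 2.439×10⁷ J
6.221 h × 3600 → 22395.6 s
P = E / t = 2.439×10⁷ J / 22395.6 s = 1089.05 W
1089.05 W ÷ (0.293071 W/BTU/h) = 3715.99 BTU/h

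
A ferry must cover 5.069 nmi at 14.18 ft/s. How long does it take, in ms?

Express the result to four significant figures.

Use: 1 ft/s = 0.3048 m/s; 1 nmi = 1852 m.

2.172×10⁶ ms

5.069 nmi × 1852 = 9387.79 m
14.18 ft/s × 0.3048 = 4.32206 m/s
t = d / v = 9387.79 m / 4.32206 m/s = 2172.06 s
2172.06 s ÷ (0.001 s/ms) = 2.17206×10⁶ ms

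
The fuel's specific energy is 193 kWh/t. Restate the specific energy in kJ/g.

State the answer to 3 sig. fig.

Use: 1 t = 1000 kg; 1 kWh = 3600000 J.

193 kWh/t × 3600000 J/kWh ÷ 1000 kg/t = 694800 J/kg
694800 J/kg ÷ 1000 J/kJ × 0.001 kg/g = 0.6948 kJ/g

0.695 kJ/g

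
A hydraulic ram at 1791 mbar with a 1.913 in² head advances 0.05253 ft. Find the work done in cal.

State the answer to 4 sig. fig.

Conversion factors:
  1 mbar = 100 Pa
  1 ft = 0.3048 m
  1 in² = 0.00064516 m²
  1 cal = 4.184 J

1791 mbar → 179100 Pa
1.913 in² → 0.00123419 m²
F = P × A = 179100 × 0.00123419 = 221.043 N
0.05253 ft → 0.0160111 m
W = F × d = 221.043 × 0.0160111 = 3.53914 J
In cal: 3.53914 / 4.184 = 0.845875 cal

0.8459 cal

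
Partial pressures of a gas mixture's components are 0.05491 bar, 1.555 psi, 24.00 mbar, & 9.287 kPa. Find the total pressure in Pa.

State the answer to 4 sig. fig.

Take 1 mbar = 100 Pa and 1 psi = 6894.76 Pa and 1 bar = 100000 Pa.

2.790×10⁴ Pa

0.05491 bar × 100000 = 5491 Pa
1.555 psi × 6894.76 = 10721.4 Pa
24.00 mbar × 100 = 2400 Pa
9.287 kPa × 1000 = 9287 Pa
Combined: 5491 + 10721.4 + 2400 + 9287 = 27899.4 Pa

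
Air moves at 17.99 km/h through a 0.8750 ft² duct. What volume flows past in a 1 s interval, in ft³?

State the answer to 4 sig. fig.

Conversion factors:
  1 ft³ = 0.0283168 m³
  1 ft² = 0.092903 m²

14.35 ft³

17.99 km/h × (1/3.6) = 4.99722 m/s
0.8750 ft² × 0.092903 = 0.0812901 m²
V = v × A × t = 4.99722 m/s × 0.0812901 m² × 1 s = 0.406225 m³
0.406225 m³ ÷ (0.0283168 m³/ft³) = 14.3457 ft³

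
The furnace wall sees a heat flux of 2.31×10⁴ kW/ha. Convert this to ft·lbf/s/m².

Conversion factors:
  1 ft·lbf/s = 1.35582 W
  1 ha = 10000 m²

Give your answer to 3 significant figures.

2.31×10⁴ kW/ha × 1000 W/kW ÷ 10000 m²/ha = 2310 W/m²
2310 W/m² ÷ 1.35582 W/ft·lbf/s = 1703.77 ft·lbf/s/m²

1700 ft·lbf/s/m²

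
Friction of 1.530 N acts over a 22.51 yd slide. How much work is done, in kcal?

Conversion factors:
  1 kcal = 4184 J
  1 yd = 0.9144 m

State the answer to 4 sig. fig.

22.51 yd × 0.9144 = 20.5831 m
W = F × d = 1.53 N × 20.5831 m = 31.4921 J
31.4921 J ÷ (4184 J/kcal) = 0.00752679 kcal

0.007527 kcal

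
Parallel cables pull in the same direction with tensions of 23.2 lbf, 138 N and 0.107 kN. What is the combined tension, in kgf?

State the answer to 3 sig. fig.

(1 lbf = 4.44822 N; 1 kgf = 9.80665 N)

23.2 lbf × 4.44822 → 103.199 N
138 N (already N)
0.107 kN × 1000 → 107 N
Total: 103.199 + 138 + 107 = 348.199 N
In kgf: 348.199 / 9.80665 = 35.5064 kgf

35.5 kgf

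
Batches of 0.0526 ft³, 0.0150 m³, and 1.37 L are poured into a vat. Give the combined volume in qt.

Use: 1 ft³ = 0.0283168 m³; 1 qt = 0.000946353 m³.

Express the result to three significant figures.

18.9 qt

0.0526 ft³ × 0.0283168 → 0.00148946 m³
0.0150 m³ (already m³)
1.37 L × 0.001 → 0.00137 m³
Total: 0.00148946 + 0.015 + 0.00137 = 0.0178595 m³
In qt: 0.0178595 / 0.000946353 = 18.8719 qt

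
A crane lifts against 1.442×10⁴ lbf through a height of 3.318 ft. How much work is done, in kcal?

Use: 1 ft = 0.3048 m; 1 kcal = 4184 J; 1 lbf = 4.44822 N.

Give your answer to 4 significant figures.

1.442×10⁴ lbf × 4.44822 → 64143.3 N
3.318 ft × 0.3048 → 1.01133 m
W = F × d = 64143.3 N × 1.01133 m = 64870 J
64870 J ÷ (4184 J/kcal) = 15.5043 kcal

15.50 kcal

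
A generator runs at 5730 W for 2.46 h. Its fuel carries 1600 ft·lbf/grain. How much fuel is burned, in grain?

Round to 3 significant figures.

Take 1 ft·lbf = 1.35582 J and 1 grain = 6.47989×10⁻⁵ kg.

2.46 h → 8856 s
E = P × t = 5730 × 8856 = 5.07449×10⁷ J
1600 ft·lbf/grain → 3.34776×10⁷ J/kg
m = E / e_s = 5.07449×10⁷ / 3.34776×10⁷ = 1.51579 kg
In grain: 1.51579 / 6.47989×10⁻⁵ = 23392.2 grain

2.34×10⁴ grain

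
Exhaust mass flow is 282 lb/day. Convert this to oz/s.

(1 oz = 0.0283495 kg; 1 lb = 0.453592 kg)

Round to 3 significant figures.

282 lb/day × 0.453592 kg/lb ÷ 86400 s/day = 0.00148047 kg/s
0.00148047 kg/s ÷ 0.0283495 kg/oz = 0.0522221 oz/s

0.0522 oz/s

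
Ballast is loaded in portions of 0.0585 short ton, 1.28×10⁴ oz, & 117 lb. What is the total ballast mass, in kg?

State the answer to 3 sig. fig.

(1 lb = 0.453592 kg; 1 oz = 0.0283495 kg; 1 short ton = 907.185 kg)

0.0585 short ton × 907.185 → 53.0703 kg
1.28×10⁴ oz × 0.0283495 → 362.874 kg
117 lb × 0.453592 → 53.0703 kg
Total: 53.0703 + 362.874 + 53.0703 = 469.015 kg

469 kg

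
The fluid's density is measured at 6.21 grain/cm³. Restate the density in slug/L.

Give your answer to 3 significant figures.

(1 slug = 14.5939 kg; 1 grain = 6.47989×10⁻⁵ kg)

6.21 grain/cm³ × 6.47989×10⁻⁵ kg/grain ÷ 10⁻⁶ m³/cm³ = 402.401 kg/m³
402.401 kg/m³ ÷ 14.5939 kg/slug × 0.001 m³/L = 0.0275732 slug/L

0.0276 slug/L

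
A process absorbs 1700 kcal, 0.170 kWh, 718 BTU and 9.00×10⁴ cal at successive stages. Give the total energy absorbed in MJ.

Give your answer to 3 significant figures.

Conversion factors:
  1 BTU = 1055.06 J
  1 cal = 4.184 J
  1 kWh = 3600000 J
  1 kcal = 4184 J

1700 kcal × 4184 → 7.1128×10⁶ J
0.170 kWh × 3600000 → 612000 J
718 BTU × 1055.06 → 757533 J
9.00×10⁴ cal × 4.184 → 376560 J
Sum: 7.1128×10⁶ + 612000 + 757533 + 376560 = 8.85889×10⁶ J
In MJ: 8.85889×10⁶ / 1000000 = 8.85889 MJ

8.86 MJ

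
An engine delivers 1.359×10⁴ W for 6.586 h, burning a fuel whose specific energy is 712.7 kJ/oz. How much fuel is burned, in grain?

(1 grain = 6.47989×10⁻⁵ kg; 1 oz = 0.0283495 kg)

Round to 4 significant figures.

6.586 h → 23709.6 s
E = P × t = 13590 × 23709.6 = 3.22213×10⁸ J
712.7 kJ/oz → 2.51398×10⁷ J/kg
m = E / e_s = 3.22213×10⁸ / 2.51398×10⁷ = 12.8168 kg
In grain: 12.8168 / 6.47989×10⁻⁵ = 197793 grain

1.978×10⁵ grain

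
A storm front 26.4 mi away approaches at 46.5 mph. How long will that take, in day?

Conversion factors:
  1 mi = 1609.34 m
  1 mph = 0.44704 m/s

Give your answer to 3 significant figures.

26.4 mi × 1609.34 → 42486.6 m
46.5 mph × 0.44704 → 20.7874 m/s
t = d / v = 42486.6 m / 20.7874 m/s = 2043.86 s
2043.86 s ÷ (86400 s/day) = 0.0236558 day

0.0237 day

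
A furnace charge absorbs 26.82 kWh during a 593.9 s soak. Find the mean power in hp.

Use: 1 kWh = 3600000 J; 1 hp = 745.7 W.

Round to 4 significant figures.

26.82 kWh × 3600000 = 9.6552×10⁷ J
P = E / t = 9.6552×10⁷ J / 593.9 s = 162573 W
162573 W ÷ (745.7 W/hp) = 218.014 hp

218.0 hp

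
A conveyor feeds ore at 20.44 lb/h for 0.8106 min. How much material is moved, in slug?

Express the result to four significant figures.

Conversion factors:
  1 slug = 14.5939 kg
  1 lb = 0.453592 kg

0.008583 slug

20.44 lb/h → 0.00257539 kg/s
0.8106 min → 48.636 s
m = ṁ × t = 0.00257539 × 48.636 = 0.125257 kg
In slug: 0.125257 / 14.5939 = 0.00858283 slug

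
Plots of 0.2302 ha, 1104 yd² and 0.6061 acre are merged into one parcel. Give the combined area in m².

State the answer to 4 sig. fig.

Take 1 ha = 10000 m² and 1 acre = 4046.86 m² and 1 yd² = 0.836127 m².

5678 m²

0.2302 ha × 10000 = 2302 m²
1104 yd² × 0.836127 = 923.084 m²
0.6061 acre × 4046.86 = 2452.8 m²
Total: 2302 + 923.084 + 2452.8 = 5677.88 m²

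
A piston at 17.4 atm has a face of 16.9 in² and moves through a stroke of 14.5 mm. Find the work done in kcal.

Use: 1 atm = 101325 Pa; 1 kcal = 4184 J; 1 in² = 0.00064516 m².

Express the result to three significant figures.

17.4 atm → 1.76306×10⁶ Pa
16.9 in² → 0.0109032 m²
F = P × A = 1.76306×10⁶ × 0.0109032 = 19223 N
14.5 mm → 0.0145 m
W = F × d = 19223 × 0.0145 = 278.734 J
In kcal: 278.734 / 4184 = 0.066619 kcal

0.0666 kcal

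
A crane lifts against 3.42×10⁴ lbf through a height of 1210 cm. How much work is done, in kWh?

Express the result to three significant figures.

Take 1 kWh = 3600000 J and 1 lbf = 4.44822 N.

0.511 kWh

3.42×10⁴ lbf × 4.44822 = 152129 N
1210 cm × 0.01 = 12.1 m
W = F × d = 152129 N × 12.1 m = 1.84076×10⁶ J
1.84076×10⁶ J ÷ (3600000 J/kWh) = 0.511322 kWh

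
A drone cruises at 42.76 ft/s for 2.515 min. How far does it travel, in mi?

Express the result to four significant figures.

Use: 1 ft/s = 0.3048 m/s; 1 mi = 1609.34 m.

42.76 ft/s × 0.3048 = 13.0332 m/s
2.515 min × 60 = 150.9 s
d = v × t = 13.0332 m/s × 150.9 s = 1966.71 m
1966.71 m ÷ (1609.34 m/mi) = 1.22206 mi

1.222 mi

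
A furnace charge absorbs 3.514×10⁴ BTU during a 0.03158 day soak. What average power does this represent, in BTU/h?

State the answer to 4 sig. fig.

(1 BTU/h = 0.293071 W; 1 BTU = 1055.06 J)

3.514×10⁴ BTU × 1055.06 → 3.70748×10⁷ J
0.03158 day × 86400 → 2728.51 s
P = E / t = 3.70748×10⁷ J / 2728.51 s = 13587.9 W
13587.9 W ÷ (0.293071 W/BTU/h) = 46363.9 BTU/h

4.636×10⁴ BTU/h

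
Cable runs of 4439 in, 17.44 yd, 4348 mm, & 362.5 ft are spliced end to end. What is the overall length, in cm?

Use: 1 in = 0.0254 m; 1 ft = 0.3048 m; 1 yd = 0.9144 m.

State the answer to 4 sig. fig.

2.435×10⁴ cm

4439 in × 0.0254 = 112.751 m
17.44 yd × 0.9144 = 15.9471 m
4348 mm × 0.001 = 4.348 m
362.5 ft × 0.3048 = 110.49 m
Combined: 112.751 + 15.9471 + 4.348 + 110.49 = 243.536 m
In cm: 243.536 / 0.01 = 24353.6 cm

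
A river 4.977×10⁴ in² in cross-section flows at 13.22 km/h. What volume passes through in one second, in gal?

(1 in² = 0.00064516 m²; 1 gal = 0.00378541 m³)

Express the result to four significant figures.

3.115×10⁴ gal

13.22 km/h × (1/3.6) = 3.67222 m/s
4.977×10⁴ in² × 0.00064516 = 32.1096 m²
V = v × A × t = 3.67222 m/s × 32.1096 m² × 1 s = 117.914 m³
117.914 m³ ÷ (0.00378541 m³/gal) = 31149.6 gal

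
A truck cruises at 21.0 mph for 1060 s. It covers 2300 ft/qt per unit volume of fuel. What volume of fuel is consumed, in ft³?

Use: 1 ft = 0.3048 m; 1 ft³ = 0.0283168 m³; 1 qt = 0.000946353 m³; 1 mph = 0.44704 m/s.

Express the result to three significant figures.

21.0 mph → 9.38784 m/s
d = v × t = 9.38784 × 1060 = 9951.11 m
2300 ft/qt → 740781 m/m³
V = d / (distance per unit fuel) = 9951.11 / 740781 = 0.0134333 m³
In ft³: 0.0134333 / 0.0283168 = 0.474393 ft³

0.474 ft³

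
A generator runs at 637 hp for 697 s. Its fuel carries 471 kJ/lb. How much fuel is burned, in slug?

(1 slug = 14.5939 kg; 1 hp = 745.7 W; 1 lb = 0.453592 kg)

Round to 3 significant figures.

637 hp → 475011 W
E = P × t = 475011 × 697 = 3.31083×10⁸ J
471 kJ/lb → 1.03838×10⁶ J/kg
m = E / e_s = 3.31083×10⁸ / 1.03838×10⁶ = 318.846 kg
In slug: 318.846 / 14.5939 = 21.8479 slug

21.8 slug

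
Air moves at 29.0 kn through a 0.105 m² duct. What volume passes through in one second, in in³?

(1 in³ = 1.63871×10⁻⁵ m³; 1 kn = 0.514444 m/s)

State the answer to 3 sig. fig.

9.56×10⁴ in³

29.0 kn × 0.514444 = 14.9189 m/s
V = v × A × t = 14.9189 m/s × 0.105 m² × 1 s = 1.56648 m³
1.56648 m³ ÷ (1.63871×10⁻⁵ m³/in³) = 95592.3 in³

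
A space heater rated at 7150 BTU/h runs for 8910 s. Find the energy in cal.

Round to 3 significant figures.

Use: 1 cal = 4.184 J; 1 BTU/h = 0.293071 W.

7150 BTU/h × 0.293071 → 2095.46 W
E = P × t = 2095.46 W × 8910 s = 1.86705×10⁷ J
1.86705×10⁷ J ÷ (4.184 J/cal) = 4.46236×10⁶ cal

4.46×10⁶ cal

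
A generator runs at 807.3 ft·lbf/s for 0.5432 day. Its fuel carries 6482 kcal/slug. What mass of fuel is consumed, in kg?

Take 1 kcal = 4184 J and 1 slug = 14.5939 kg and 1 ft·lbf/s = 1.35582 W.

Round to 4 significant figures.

27.64 kg

807.3 ft·lbf/s → 1094.55 W
0.5432 day → 46932.5 s
E = P × t = 1094.55 × 46932.5 = 5.137×10⁷ J
6482 kcal/slug → 1.85836×10⁶ J/kg
m = E / e_s = 5.137×10⁷ / 1.85836×10⁶ = 27.6427 kg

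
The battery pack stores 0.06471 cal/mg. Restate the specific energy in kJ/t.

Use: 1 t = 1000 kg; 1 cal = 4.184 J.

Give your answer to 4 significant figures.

0.06471 cal/mg × 4.184 J/cal ÷ 10⁻⁶ kg/mg = 270747 J/kg
270747 J/kg ÷ 1000 J/kJ × 1000 kg/t = 270747 kJ/t

2.707×10⁵ kJ/t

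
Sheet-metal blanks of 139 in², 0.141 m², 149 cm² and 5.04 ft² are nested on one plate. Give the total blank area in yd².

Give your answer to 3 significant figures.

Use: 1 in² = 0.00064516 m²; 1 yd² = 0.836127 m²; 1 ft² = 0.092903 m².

0.854 yd²

139 in² × 0.00064516 = 0.0896772 m²
0.141 m² (already m²)
149 cm² × 0.0001 = 0.0149 m²
5.04 ft² × 0.092903 = 0.468231 m²
Total: 0.0896772 + 0.141 + 0.0149 + 0.468231 = 0.713808 m²
In yd²: 0.713808 / 0.836127 = 0.853708 yd²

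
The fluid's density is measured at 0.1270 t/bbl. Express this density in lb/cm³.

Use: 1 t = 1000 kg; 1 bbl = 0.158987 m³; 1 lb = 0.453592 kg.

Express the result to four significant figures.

0.001761 lb/cm³

0.1270 t/bbl × 1000 kg/t ÷ 0.158987 m³/bbl = 798.807 kg/m³
798.807 kg/m³ ÷ 0.453592 kg/lb × 10⁻⁶ m³/cm³ = 0.00176107 lb/cm³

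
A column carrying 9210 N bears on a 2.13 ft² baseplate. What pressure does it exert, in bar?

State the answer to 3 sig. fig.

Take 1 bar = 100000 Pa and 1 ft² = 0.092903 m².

0.465 bar

2.13 ft² × 0.092903 → 0.197883 m²
P = F / A = 9210 N / 0.197883 m² = 46542.7 Pa
46542.7 Pa ÷ (100000 Pa/bar) = 0.465427 bar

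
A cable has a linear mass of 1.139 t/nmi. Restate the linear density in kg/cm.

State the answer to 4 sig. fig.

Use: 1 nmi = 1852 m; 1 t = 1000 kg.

0.006150 kg/cm

1.139 t/nmi × 1000 kg/t ÷ 1852 m/nmi = 0.615011 kg/m
0.615011 kg/m × 0.01 m/cm = 0.00615011 kg/cm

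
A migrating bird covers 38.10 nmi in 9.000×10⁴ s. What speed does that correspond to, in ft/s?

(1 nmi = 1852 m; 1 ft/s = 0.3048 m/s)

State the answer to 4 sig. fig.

38.10 nmi × 1852 = 70561.2 m
v = d / t = 70561.2 m / 90000 s = 0.784013 m/s
0.784013 m/s ÷ (0.3048 m/s/ft/s) = 2.57222 ft/s

2.572 ft/s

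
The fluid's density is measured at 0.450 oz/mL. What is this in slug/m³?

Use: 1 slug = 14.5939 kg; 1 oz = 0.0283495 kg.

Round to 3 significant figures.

874 slug/m³

0.450 oz/mL × 0.0283495 kg/oz ÷ 10⁻⁶ m³/mL = 12757.3 kg/m³
12757.3 kg/m³ ÷ 14.5939 kg/slug = 874.153 slug/m³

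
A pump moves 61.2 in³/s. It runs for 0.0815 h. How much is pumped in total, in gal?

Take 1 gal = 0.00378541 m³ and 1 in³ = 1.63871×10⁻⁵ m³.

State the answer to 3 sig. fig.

77.7 gal

61.2 in³/s → 0.00100289 m³/s
0.0815 h → 293.4 s
V = Q × t = 0.00100289 × 293.4 = 0.294248 m³
In gal: 0.294248 / 0.00378541 = 77.7321 gal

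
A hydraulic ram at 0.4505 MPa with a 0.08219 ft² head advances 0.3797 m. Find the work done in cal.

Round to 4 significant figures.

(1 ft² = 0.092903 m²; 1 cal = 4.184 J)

0.4505 MPa → 450500 Pa
0.08219 ft² → 0.0076357 m²
F = P × A = 450500 × 0.0076357 = 3439.88 N
W = F × d = 3439.88 × 0.3797 = 1306.12 J
In cal: 1306.12 / 4.184 = 312.17 cal

312.2 cal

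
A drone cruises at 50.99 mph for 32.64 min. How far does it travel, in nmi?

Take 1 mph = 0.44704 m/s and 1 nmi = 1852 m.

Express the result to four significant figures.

24.10 nmi

50.99 mph × 0.44704 → 22.7946 m/s
32.64 min × 60 → 1958.4 s
d = v × t = 22.7946 m/s × 1958.4 s = 44640.9 m
44640.9 m ÷ (1852 m/nmi) = 24.1042 nmi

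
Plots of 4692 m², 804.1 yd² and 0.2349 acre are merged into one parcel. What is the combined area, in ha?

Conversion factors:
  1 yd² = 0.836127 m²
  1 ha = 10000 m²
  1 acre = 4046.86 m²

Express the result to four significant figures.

0.6315 ha

4692 m² (already m²)
804.1 yd² × 0.836127 = 672.33 m²
0.2349 acre × 4046.86 = 950.607 m²
Sum: 4692 + 672.33 + 950.607 = 6314.94 m²
In ha: 6314.94 / 10000 = 0.631494 ha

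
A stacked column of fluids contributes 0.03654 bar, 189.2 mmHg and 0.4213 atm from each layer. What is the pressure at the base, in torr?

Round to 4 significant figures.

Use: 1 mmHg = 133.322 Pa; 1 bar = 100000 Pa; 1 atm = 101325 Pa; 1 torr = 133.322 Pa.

0.03654 bar × 100000 → 3654 Pa
189.2 mmHg × 133.322 → 25224.5 Pa
0.4213 atm × 101325 → 42688.2 Pa
Combined: 3654 + 25224.5 + 42688.2 = 71566.7 Pa
In torr: 71566.7 / 133.322 = 536.796 torr

536.8 torr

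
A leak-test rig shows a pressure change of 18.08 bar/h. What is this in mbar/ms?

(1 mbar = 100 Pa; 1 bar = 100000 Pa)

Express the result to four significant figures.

18.08 bar/h × 100000 Pa/bar ÷ 3600 s/h = 502.222 Pa/s
502.222 Pa/s ÷ 100 Pa/mbar × 0.001 s/ms = 0.00502222 mbar/ms

0.005022 mbar/ms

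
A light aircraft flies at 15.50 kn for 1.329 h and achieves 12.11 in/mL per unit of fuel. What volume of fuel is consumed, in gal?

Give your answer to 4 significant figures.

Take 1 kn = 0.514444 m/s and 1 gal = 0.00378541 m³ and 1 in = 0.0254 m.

32.76 gal

15.50 kn → 7.97388 m/s
1.329 h → 4784.4 s
d = v × t = 7.97388 × 4784.4 = 38150.2 m
12.11 in/mL → 307594 m/m³
V = d / (distance per unit fuel) = 38150.2 / 307594 = 0.124028 m³
In gal: 0.124028 / 0.00378541 = 32.7647 gal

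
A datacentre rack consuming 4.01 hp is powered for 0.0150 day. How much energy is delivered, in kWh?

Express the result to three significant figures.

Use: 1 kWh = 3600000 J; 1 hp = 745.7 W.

1.08 kWh

4.01 hp × 745.7 → 2990.26 W
0.0150 day × 86400 → 1296 s
E = P × t = 2990.26 W × 1296 s = 3.87538×10⁶ J
3.87538×10⁶ J ÷ (3600000 J/kWh) = 1.07649 kWh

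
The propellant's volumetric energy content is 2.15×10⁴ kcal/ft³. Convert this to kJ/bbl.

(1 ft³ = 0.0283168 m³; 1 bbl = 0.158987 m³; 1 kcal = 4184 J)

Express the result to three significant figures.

2.15×10⁴ kcal/ft³ × 4184 J/kcal ÷ 0.0283168 m³/ft³ = 3.17677×10⁹ J/m³
3.17677×10⁹ J/m³ ÷ 1000 J/kJ × 0.158987 m³/bbl = 505065 kJ/bbl

5.05×10⁵ kJ/bbl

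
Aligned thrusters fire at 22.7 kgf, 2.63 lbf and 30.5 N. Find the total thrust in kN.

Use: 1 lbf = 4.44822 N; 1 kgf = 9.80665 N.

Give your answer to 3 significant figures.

22.7 kgf × 9.80665 = 222.611 N
2.63 lbf × 4.44822 = 11.6988 N
30.5 N (already N)
Sum: 222.611 + 11.6988 + 30.5 = 264.81 N
In kN: 264.81 / 1000 = 0.26481 kN

0.265 kN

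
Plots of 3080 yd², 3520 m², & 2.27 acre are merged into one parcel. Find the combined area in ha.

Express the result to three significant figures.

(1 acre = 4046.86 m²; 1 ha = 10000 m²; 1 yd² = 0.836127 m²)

1.53 ha

3080 yd² × 0.836127 = 2575.27 m²
3520 m² (already m²)
2.27 acre × 4046.86 = 9186.37 m²
Sum: 2575.27 + 3520 + 9186.37 = 15281.6 m²
In ha: 15281.6 / 10000 = 1.52816 ha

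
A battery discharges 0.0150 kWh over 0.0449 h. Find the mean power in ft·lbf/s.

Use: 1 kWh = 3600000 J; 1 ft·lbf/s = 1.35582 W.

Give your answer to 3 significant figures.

246 ft·lbf/s

0.0150 kWh × 3600000 = 54000 J
0.0449 h × 3600 = 161.64 s
P = E / t = 54000 J / 161.64 s = 334.076 W
334.076 W ÷ (1.35582 W/ft·lbf/s) = 246.401 ft·lbf/s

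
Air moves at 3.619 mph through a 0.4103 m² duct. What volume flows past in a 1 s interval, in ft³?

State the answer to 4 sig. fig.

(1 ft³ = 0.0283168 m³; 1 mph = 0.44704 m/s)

23.44 ft³

3.619 mph × 0.44704 = 1.61784 m/s
V = v × A × t = 1.61784 m/s × 0.4103 m² × 1 s = 0.6638 m³
0.6638 m³ ÷ (0.0283168 m³/ft³) = 23.4419 ft³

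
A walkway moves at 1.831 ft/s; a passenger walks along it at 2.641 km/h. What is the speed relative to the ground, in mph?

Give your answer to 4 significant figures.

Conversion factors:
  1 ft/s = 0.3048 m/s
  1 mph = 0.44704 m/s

2.889 mph

1.831 ft/s × 0.3048 = 0.558089 m/s
2.641 km/h × (1/3.6) = 0.733611 m/s
Combined: 0.558089 + 0.733611 = 1.2917 m/s
In mph: 1.2917 / 0.44704 = 2.88945 mph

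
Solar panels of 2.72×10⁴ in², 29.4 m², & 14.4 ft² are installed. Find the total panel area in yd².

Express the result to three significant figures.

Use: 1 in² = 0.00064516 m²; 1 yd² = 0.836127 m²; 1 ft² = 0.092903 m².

57.7 yd²

2.72×10⁴ in² × 0.00064516 = 17.5484 m²
29.4 m² (already m²)
14.4 ft² × 0.092903 = 1.3378 m²
Combined: 17.5484 + 29.4 + 1.3378 = 48.2862 m²
In yd²: 48.2862 / 0.836127 = 57.7498 yd²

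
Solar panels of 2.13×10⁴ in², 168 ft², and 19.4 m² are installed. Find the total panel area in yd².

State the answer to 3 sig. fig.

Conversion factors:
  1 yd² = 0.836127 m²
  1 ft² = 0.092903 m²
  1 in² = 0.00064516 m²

58.3 yd²

2.13×10⁴ in² × 0.00064516 = 13.7419 m²
168 ft² × 0.092903 = 15.6077 m²
19.4 m² (already m²)
Total: 13.7419 + 15.6077 + 19.4 = 48.7496 m²
In yd²: 48.7496 / 0.836127 = 58.3041 yd²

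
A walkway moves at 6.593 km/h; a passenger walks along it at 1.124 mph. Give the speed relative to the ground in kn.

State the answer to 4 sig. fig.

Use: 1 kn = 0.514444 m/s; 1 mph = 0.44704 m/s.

4.537 kn

6.593 km/h × (1/3.6) = 1.83139 m/s
1.124 mph × 0.44704 = 0.502473 m/s
Combined: 1.83139 + 0.502473 = 2.33386 m/s
In kn: 2.33386 / 0.514444 = 4.53666 kn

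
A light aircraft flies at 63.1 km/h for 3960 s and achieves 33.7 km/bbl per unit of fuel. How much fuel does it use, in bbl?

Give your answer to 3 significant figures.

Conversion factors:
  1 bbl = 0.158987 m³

63.1 km/h → 17.5278 m/s
d = v × t = 17.5278 × 3960 = 69410.1 m
33.7 km/bbl → 211967 m/m³
V = d / (distance per unit fuel) = 69410.1 / 211967 = 0.327457 m³
In bbl: 0.327457 / 0.158987 = 2.05965 bbl

2.06 bbl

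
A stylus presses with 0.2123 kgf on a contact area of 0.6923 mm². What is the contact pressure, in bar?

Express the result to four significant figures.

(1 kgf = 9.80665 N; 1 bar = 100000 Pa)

30.07 bar

0.2123 kgf × 9.80665 → 2.08195 N
0.6923 mm² × 10⁻⁶ → 6.923×10⁻⁷ m²
P = F / A = 2.08195 N / 6.923×10⁻⁷ m² = 3.00729×10⁶ Pa
3.00729×10⁶ Pa ÷ (100000 Pa/bar) = 30.0729 bar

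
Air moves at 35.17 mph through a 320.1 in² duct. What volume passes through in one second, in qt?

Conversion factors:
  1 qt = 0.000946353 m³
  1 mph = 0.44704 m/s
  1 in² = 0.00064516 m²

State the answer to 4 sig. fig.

35.17 mph × 0.44704 → 15.7224 m/s
320.1 in² × 0.00064516 → 0.206516 m²
V = v × A × t = 15.7224 m/s × 0.206516 m² × 1 s = 3.24693 m³
3.24693 m³ ÷ (0.000946353 m³/qt) = 3430.99 qt

3431 qt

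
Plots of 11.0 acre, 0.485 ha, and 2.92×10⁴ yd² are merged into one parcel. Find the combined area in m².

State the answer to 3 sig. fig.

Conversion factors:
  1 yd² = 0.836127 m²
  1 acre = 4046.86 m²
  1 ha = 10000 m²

7.38×10⁴ m²

11.0 acre × 4046.86 → 44515.5 m²
0.485 ha × 10000 → 4850 m²
2.92×10⁴ yd² × 0.836127 → 24414.9 m²
Combined: 44515.5 + 4850 + 24414.9 = 73780.4 m²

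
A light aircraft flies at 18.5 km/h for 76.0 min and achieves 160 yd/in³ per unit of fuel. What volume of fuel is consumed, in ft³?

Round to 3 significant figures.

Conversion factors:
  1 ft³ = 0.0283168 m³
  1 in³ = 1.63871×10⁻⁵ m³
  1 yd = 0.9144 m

0.0927 ft³

18.5 km/h → 5.13889 m/s
76.0 min → 4560 s
d = v × t = 5.13889 × 4560 = 23433.3 m
160 yd/in³ → 8.928×10⁶ m/m³
V = d / (distance per unit fuel) = 23433.3 / 8.928×10⁶ = 0.0026247 m³
In ft³: 0.0026247 / 0.0283168 = 0.0926906 ft³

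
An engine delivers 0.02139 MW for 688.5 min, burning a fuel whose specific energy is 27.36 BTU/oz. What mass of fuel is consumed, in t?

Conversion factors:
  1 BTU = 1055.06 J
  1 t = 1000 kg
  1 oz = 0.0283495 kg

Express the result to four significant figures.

0.8678 t

0.02139 MW → 21390 W
688.5 min → 41310 s
E = P × t = 21390 × 41310 = 8.83621×10⁸ J
27.36 BTU/oz → 1.01823×10⁶ J/kg
m = E / e_s = 8.83621×10⁸ / 1.01823×10⁶ = 867.801 kg
In t: 867.801 / 1000 = 0.867801 t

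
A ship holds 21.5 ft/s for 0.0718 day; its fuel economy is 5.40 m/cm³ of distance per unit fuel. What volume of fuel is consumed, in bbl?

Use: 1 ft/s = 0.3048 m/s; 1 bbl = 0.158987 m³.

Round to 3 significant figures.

21.5 ft/s → 6.5532 m/s
0.0718 day → 6203.52 s
d = v × t = 6.5532 × 6203.52 = 40652.9 m
5.40 m/cm³ → 5.4×10⁶ m/m³
V = d / (distance per unit fuel) = 40652.9 / 5.4×10⁶ = 0.00752831 m³
In bbl: 0.00752831 / 0.158987 = 0.0473517 bbl

0.0474 bbl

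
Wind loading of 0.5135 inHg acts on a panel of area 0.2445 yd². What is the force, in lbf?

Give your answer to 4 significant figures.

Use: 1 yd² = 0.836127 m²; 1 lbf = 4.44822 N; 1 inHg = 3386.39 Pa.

79.92 lbf

0.5135 inHg × 3386.39 = 1738.91 Pa
0.2445 yd² × 0.836127 = 0.204433 m²
F = P × A = 1738.91 Pa × 0.204433 m² = 355.491 N
355.491 N ÷ (4.44822 N/lbf) = 79.9176 lbf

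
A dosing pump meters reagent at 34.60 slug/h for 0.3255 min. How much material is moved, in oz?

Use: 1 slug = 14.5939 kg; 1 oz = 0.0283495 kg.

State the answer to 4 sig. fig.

34.60 slug/h → 0.140264 kg/s
0.3255 min → 19.53 s
m = ṁ × t = 0.140264 × 19.53 = 2.73936 kg
In oz: 2.73936 / 0.0283495 = 96.6282 oz

96.63 oz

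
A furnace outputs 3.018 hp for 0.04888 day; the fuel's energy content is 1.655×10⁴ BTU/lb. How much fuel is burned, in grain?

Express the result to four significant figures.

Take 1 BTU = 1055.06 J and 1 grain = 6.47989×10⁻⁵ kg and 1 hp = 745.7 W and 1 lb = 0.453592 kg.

3.018 hp → 2250.52 W
0.04888 day → 4223.23 s
E = P × t = 2250.52 × 4223.23 = 9.50446×10⁶ J
1.655×10⁴ BTU/lb → 3.84955×10⁷ J/kg
m = E / e_s = 9.50446×10⁶ / 3.84955×10⁷ = 0.246898 kg
In grain: 0.246898 / 6.47989×10⁻⁵ = 3810.22 grain

3810 grain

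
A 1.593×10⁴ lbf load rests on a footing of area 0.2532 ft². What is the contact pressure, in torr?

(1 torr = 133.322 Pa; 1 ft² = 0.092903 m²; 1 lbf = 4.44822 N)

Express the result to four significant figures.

1.593×10⁴ lbf × 4.44822 → 70860.1 N
0.2532 ft² × 0.092903 → 0.023523 m²
P = F / A = 70860.1 N / 0.023523 m² = 3.01238×10⁶ Pa
3.01238×10⁶ Pa ÷ (133.322 Pa/torr) = 22594.8 torr

2.259×10⁴ torr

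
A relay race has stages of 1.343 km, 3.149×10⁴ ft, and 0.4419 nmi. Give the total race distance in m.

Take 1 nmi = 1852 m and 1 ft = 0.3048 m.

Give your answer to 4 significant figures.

1.343 km × 1000 = 1343 m
3.149×10⁴ ft × 0.3048 = 9598.15 m
0.4419 nmi × 1852 = 818.399 m
Total: 1343 + 9598.15 + 818.399 = 11759.5 m

1.176×10⁴ m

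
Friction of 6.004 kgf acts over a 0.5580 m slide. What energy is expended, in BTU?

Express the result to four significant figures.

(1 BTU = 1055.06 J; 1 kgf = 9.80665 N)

6.004 kgf × 9.80665 = 58.8791 N
W = F × d = 58.8791 N × 0.558 m = 32.8545 J
32.8545 J ÷ (1055.06 J/BTU) = 0.0311399 BTU

0.03114 BTU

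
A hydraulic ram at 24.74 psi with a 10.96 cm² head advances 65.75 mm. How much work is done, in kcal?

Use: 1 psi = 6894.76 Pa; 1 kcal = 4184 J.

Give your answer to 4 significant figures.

0.002938 kcal

24.74 psi → 170576 Pa
10.96 cm² → 0.001096 m²
F = P × A = 170576 × 0.001096 = 186.951 N
65.75 mm → 0.06575 m
W = F × d = 186.951 × 0.06575 = 12.292 J
In kcal: 12.292 / 4184 = 0.00293786 kcal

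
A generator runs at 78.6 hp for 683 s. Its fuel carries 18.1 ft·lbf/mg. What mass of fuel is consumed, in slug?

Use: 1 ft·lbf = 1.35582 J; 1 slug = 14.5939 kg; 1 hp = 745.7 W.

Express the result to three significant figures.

78.6 hp → 58612 W
E = P × t = 58612 × 683 = 4.0032×10⁷ J
18.1 ft·lbf/mg → 2.45403×10⁷ J/kg
m = E / e_s = 4.0032×10⁷ / 2.45403×10⁷ = 1.63128 kg
In slug: 1.63128 / 14.5939 = 0.111778 slug

0.112 slug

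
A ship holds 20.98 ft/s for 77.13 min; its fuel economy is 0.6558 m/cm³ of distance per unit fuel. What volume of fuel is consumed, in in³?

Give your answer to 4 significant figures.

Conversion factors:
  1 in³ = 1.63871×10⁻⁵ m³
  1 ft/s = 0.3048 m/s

2754 in³

20.98 ft/s → 6.3947 m/s
77.13 min → 4627.8 s
d = v × t = 6.3947 × 4627.8 = 29593.4 m
0.6558 m/cm³ → 655800 m/m³
V = d / (distance per unit fuel) = 29593.4 / 655800 = 0.0451256 m³
In in³: 0.0451256 / 1.63871×10⁻⁵ = 2753.73 in³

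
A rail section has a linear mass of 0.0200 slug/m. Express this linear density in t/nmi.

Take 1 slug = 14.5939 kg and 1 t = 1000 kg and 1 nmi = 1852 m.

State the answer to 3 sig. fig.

0.0200 slug/m × 14.5939 kg/slug = 0.291878 kg/m
0.291878 kg/m ÷ 1000 kg/t × 1852 m/nmi = 0.540558 t/nmi

0.541 t/nmi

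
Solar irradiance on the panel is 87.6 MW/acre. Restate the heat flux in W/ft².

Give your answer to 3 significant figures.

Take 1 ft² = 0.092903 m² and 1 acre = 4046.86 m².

2010 W/ft²

87.6 MW/acre × 1000000 W/MW ÷ 4046.86 m²/acre = 21646.4 W/m²
21646.4 W/m² × 0.092903 m²/ft² = 2011.02 W/ft²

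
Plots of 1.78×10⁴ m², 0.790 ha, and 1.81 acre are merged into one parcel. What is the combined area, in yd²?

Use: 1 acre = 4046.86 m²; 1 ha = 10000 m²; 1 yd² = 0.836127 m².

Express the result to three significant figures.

3.95×10⁴ yd²

1.78×10⁴ m² (already m²)
0.790 ha × 10000 = 7900 m²
1.81 acre × 4046.86 = 7324.82 m²
Sum: 17800 + 7900 + 7324.82 = 33024.8 m²
In yd²: 33024.8 / 0.836127 = 39497.3 yd²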